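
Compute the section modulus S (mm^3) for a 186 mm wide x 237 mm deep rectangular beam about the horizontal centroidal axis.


S = b * h^2 / 6
= 186 * 237^2 / 6
= 186 * 56169 / 6
= 1741239.0 mm^3

1741239.0 mm^3


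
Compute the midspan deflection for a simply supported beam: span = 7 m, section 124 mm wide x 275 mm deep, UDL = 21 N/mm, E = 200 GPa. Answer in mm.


I = 124 * 275^3 / 12 = 214901041.67 mm^4
L = 7000.0 mm, w = 21 N/mm, E = 200000.0 MPa
delta = 5 * w * L^4 / (384 * E * I)
= 5 * 21 * 7000.0^4 / (384 * 200000.0 * 214901041.67)
= 15.275 mm

15.275 mm


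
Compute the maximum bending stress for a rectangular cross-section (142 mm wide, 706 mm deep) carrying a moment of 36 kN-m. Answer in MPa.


I = b * h^3 / 12 = 142 * 706^3 / 12 = 4164100489.33 mm^4
y = h / 2 = 706 / 2 = 353.0 mm
M = 36 kN-m = 36000000.0 N-mm
sigma = M * y / I = 36000000.0 * 353.0 / 4164100489.33
= 3.05 MPa

3.05 MPa


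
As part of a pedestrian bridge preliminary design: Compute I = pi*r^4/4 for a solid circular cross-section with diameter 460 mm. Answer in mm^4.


r = d / 2 = 460 / 2 = 230.0 mm
I = pi * r^4 / 4 = pi * 230.0^4 / 4
= 2197866074.43 mm^4

2197866074.43 mm^4


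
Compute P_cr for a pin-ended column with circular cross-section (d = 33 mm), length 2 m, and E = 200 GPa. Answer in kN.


I = pi * d^4 / 64 = 58213.76 mm^4
L = 2000.0 mm
P_cr = pi^2 * E * I / L^2
= 9.8696 * 200000.0 * 58213.76 / 2000.0^2
= 28727.34 N = 28.7273 kN

28.7273 kN


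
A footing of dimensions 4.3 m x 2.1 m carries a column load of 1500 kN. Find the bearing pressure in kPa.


A = 4.3 * 2.1 = 9.03 m^2
q = P / A = 1500 / 9.03
= 166.113 kPa

166.113 kPa


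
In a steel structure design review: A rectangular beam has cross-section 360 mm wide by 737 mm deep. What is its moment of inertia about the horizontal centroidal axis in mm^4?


I = b * h^3 / 12
= 360 * 737^3 / 12
= 360 * 400315553 / 12
= 12009466590.0 mm^4

12009466590.0 mm^4


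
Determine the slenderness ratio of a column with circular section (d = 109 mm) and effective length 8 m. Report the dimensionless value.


Radius of gyration r = d / 4 = 109 / 4 = 27.25 mm
L_eff = 8000.0 mm
Slenderness ratio = L / r = 8000.0 / 27.25 = 293.58 (dimensionless)

293.58 (dimensionless)


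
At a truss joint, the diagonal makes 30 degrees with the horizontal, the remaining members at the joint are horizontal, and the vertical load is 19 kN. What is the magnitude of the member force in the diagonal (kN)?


At the joint, only the diagonal has a vertical component, so vertical equilibrium gives:
F * sin(30) = 19
F = 19 / sin(30)
= 19 / 0.5
= 38.0 kN

38.0 kN


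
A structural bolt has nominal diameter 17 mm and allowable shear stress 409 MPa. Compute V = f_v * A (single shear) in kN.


A = pi * d^2 / 4 = pi * 17^2 / 4 = 226.9801 mm^2
V = f_v * A / 1000 = 409 * 226.9801 / 1000
= 92.8348 kN

92.8348 kN


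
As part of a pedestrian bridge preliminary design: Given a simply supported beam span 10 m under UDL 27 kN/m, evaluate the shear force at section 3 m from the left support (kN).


R_A = w * L / 2 = 27 * 10 / 2 = 135.0 kN
V(x) = R_A - w * x = 135.0 - 27 * 3
= 54.0 kN

54.0 kN


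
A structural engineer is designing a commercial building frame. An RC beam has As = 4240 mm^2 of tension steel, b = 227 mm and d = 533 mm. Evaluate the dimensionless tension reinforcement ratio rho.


rho = As / (b * d)
= 4240 / (227 * 533)
= 4240 / 120991
= 0.035044 (dimensionless)

0.035044 (dimensionless)


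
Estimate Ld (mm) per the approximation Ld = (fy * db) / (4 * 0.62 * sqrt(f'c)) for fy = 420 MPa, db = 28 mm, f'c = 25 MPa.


Ld = (fy * db) / (4 * 0.62 * sqrt(f'c))
= (420 * 28) / (4 * 0.62 * sqrt(25))
= 11760 / 12.4
= 948.39 mm

948.39 mm


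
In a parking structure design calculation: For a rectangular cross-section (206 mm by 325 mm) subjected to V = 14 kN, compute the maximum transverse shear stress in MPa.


A = b * h = 206 * 325 = 66950 mm^2
V = 14 kN = 14000.0 N
tau_max = 1.5 * V / A = 1.5 * 14000.0 / 66950
= 0.3137 MPa

0.3137 MPa


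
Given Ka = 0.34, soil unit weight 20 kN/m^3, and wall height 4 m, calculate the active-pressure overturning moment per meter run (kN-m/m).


Pa = 0.5 * Ka * gamma * H^2
= 0.5 * 0.34 * 20 * 4^2
= 54.4 kN/m
Arm = H / 3 = 4 / 3 = 1.3333 m
Mo = Pa * arm = Pa * H / 3 = 54.4 * 4 / 3 = 72.5333 kN-m/m

72.5333 kN-m/m


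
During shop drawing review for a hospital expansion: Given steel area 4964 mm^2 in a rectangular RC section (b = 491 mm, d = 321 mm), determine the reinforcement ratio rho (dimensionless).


rho = As / (b * d)
= 4964 / (491 * 321)
= 4964 / 157611
= 0.031495 (dimensionless)

0.031495 (dimensionless)


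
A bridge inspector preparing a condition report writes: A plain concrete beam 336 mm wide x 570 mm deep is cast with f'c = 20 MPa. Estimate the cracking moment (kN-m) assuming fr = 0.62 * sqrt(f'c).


fr = 0.62 * sqrt(20) = 0.62 * 4.4721 = 2.7727 MPa
I = 336 * 570^3 / 12 = 5185404000.0 mm^4
y_t = 285.0 mm
M_cr = fr * I / y_t = 2.7727 * 5185404000.0 / 285.0 N-mm
= 50.4481 kN-m

50.4481 kN-m


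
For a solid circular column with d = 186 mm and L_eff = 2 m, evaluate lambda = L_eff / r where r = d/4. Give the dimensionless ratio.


Radius of gyration r = d / 4 = 186 / 4 = 46.5 mm
L_eff = 2000.0 mm
Slenderness ratio = L / r = 2000.0 / 46.5 = 43.01 (dimensionless)

43.01 (dimensionless)


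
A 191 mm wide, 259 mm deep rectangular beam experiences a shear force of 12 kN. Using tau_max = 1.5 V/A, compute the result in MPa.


A = b * h = 191 * 259 = 49469 mm^2
V = 12 kN = 12000.0 N
tau_max = 1.5 * V / A = 1.5 * 12000.0 / 49469
= 0.3639 MPa

0.3639 MPa


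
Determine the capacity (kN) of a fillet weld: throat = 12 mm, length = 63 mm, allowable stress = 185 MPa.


Strength = throat * length * allowable stress
= 12 * 63 * 185 N
= 139860 N
= 139.86 kN

139.86 kN


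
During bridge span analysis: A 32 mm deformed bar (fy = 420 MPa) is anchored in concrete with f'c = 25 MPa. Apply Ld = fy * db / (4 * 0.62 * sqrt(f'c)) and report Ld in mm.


Ld = (fy * db) / (4 * 0.62 * sqrt(f'c))
= (420 * 32) / (4 * 0.62 * sqrt(25))
= 13440 / 12.4
= 1083.87 mm

1083.87 mm


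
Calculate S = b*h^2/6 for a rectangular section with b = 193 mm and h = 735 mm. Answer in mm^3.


S = b * h^2 / 6
= 193 * 735^2 / 6
= 193 * 540225 / 6
= 17377237.5 mm^3

17377237.5 mm^3


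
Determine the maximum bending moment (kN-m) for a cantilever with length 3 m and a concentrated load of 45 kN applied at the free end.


For a cantilever with a point load at the free end:
M_max = P * L = 45 * 3 = 135 kN-m

135 kN-m


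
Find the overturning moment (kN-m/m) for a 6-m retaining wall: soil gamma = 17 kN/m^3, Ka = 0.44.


Pa = 0.5 * Ka * gamma * H^2
= 0.5 * 0.44 * 17 * 6^2
= 134.64 kN/m
Arm = H / 3 = 6 / 3 = 2.0 m
Mo = Pa * arm = Pa * H / 3 = 134.64 * 6 / 3 = 269.28 kN-m/m

269.28 kN-m/m


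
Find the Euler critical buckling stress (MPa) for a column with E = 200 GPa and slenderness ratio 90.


sigma_cr = pi^2 * E / lambda^2
= 9.8696 * 200000.0 / 90^2
= 9.8696 * 200000.0 / 8100
= 243.6939 MPa

243.6939 MPa


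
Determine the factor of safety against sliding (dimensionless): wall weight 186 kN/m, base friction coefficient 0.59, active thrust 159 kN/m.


Resisting force = mu * W = 0.59 * 186 = 109.74 kN/m
FOS = Resisting / Driving = 109.74 / 159
= 0.6902 (dimensionless)

0.6902 (dimensionless)


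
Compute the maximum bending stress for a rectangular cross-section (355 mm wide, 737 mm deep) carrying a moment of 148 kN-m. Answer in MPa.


I = b * h^3 / 12 = 355 * 737^3 / 12 = 11842668442.92 mm^4
y = h / 2 = 737 / 2 = 368.5 mm
M = 148 kN-m = 148000000.0 N-mm
sigma = M * y / I = 148000000.0 * 368.5 / 11842668442.92
= 4.61 MPa

4.61 MPa


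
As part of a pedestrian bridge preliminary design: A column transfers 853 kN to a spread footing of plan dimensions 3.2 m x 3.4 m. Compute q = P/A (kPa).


A = 3.2 * 3.4 = 10.88 m^2
q = P / A = 853 / 10.88
= 78.4007 kPa

78.4007 kPa


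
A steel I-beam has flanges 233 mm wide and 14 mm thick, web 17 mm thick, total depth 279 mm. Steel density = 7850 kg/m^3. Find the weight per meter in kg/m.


A_flanges = 2 * 233 * 14 = 6524 mm^2
A_web = (279 - 2 * 14) * 17 = 4267 mm^2
A_total = 6524 + 4267 = 10791 mm^2 = 0.010791 m^2
Weight = rho * A = 7850 * 0.010791 = 84.7094 kg/m

84.7094 kg/m


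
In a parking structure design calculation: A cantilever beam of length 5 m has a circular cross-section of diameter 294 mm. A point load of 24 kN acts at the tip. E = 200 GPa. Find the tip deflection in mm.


I = pi * d^4 / 64 = pi * 294^4 / 64 = 366740793.54 mm^4
L = 5000.0 mm, P = 24000.0 N, E = 200000.0 MPa
delta = P * L^3 / (3 * E * I)
= 24000.0 * 5000.0^3 / (3 * 200000.0 * 366740793.54)
= 13.6336 mm

13.6336 mm


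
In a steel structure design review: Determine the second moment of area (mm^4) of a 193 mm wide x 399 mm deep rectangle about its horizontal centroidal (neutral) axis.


I = b * h^3 / 12
= 193 * 399^3 / 12
= 193 * 63521199 / 12
= 1021632617.25 mm^4

1021632617.25 mm^4


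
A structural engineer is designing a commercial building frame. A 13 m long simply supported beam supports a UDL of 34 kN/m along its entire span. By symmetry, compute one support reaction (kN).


Total load = w * L = 34 * 13 = 442 kN
By symmetry, each reaction R = total / 2 = 442 / 2 = 221.0 kN

221.0 kN


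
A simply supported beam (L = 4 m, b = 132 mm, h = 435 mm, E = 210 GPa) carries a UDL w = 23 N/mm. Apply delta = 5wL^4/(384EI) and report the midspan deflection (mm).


I = 132 * 435^3 / 12 = 905441625.0 mm^4
L = 4000.0 mm, w = 23 N/mm, E = 210000.0 MPa
delta = 5 * w * L^4 / (384 * E * I)
= 5 * 23 * 4000.0^4 / (384 * 210000.0 * 905441625.0)
= 0.4032 mm

0.4032 mm


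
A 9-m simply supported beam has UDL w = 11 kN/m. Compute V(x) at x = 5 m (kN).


R_A = w * L / 2 = 11 * 9 / 2 = 49.5 kN
V(x) = R_A - w * x = 49.5 - 11 * 5
= -5.5 kN

-5.5 kN


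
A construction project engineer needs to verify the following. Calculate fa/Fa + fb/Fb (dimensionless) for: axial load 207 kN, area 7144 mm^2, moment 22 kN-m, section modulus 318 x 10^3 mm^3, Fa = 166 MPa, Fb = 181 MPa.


f_a = P / A = 207000.0 / 7144 = 28.9754 MPa
f_b = M / S = 22000000.0 / 318000.0 = 69.1824 MPa
Ratio = f_a / Fa + f_b / Fb
= 28.9754 / 166 + 69.1824 / 181
= 0.5568 (dimensionless)

0.5568 (dimensionless)


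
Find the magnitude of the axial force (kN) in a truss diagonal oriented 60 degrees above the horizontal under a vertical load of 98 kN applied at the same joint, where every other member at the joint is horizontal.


At the joint, only the diagonal has a vertical component, so vertical equilibrium gives:
F * sin(60) = 98
F = 98 / sin(60)
= 98 / 0.866025
= 113.16 kN

113.16 kN


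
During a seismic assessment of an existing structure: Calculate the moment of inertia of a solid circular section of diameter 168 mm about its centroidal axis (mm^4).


r = d / 2 = 168 / 2 = 84.0 mm
I = pi * r^4 / 4 = pi * 84.0^4 / 4
= 39102725.18 mm^4

39102725.18 mm^4


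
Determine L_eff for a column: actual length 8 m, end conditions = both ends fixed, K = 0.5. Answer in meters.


L_eff = K * L
= 0.5 * 8
= 4.0 m

4.0 m


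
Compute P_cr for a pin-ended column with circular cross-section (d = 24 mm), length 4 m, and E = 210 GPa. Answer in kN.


I = pi * d^4 / 64 = 16286.02 mm^4
L = 4000.0 mm
P_cr = pi^2 * E * I / L^2
= 9.8696 * 210000.0 * 16286.02 / 4000.0^2
= 2109.67 N = 2.1097 kN

2.1097 kN


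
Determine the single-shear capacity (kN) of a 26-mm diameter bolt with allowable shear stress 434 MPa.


A = pi * d^2 / 4 = pi * 26^2 / 4 = 530.9292 mm^2
V = f_v * A / 1000 = 434 * 530.9292 / 1000
= 230.4233 kN

230.4233 kN


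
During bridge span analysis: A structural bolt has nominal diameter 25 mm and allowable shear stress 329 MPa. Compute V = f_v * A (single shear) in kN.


A = pi * d^2 / 4 = pi * 25^2 / 4 = 490.8739 mm^2
V = f_v * A / 1000 = 329 * 490.8739 / 1000
= 161.4975 kN

161.4975 kN


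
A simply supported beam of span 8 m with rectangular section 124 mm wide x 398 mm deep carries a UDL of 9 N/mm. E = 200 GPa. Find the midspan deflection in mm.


I = 124 * 398^3 / 12 = 651462850.67 mm^4
L = 8000.0 mm, w = 9 N/mm, E = 200000.0 MPa
delta = 5 * w * L^4 / (384 * E * I)
= 5 * 9 * 8000.0^4 / (384 * 200000.0 * 651462850.67)
= 3.684 mm

3.684 mm


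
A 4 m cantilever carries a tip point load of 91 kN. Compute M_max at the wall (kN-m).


For a cantilever with a point load at the free end:
M_max = P * L = 91 * 4 = 364 kN-m

364 kN-m


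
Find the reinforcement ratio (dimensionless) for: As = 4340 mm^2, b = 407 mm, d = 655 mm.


rho = As / (b * d)
= 4340 / (407 * 655)
= 4340 / 266585
= 0.01628 (dimensionless)

0.01628 (dimensionless)


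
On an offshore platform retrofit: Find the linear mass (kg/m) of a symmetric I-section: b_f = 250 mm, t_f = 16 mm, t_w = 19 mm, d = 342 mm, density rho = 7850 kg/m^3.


A_flanges = 2 * 250 * 16 = 8000 mm^2
A_web = (342 - 2 * 16) * 19 = 5890 mm^2
A_total = 8000 + 5890 = 13890 mm^2 = 0.013890 m^2
Weight = rho * A = 7850 * 0.013890 = 109.0365 kg/m

109.0365 kg/m


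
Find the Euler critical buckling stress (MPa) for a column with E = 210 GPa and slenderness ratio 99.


sigma_cr = pi^2 * E / lambda^2
= 9.8696 * 210000.0 / 99^2
= 9.8696 * 210000.0 / 9801
= 211.4699 MPa

211.4699 MPa


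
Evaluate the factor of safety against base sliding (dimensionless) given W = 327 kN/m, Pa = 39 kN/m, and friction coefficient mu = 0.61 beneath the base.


Resisting force = mu * W = 0.61 * 327 = 199.47 kN/m
FOS = Resisting / Driving = 199.47 / 39
= 5.1146 (dimensionless)

5.1146 (dimensionless)


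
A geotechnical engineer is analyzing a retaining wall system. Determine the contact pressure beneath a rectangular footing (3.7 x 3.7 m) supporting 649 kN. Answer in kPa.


A = 3.7 * 3.7 = 13.69 m^2
q = P / A = 649 / 13.69
= 47.4069 kPa

47.4069 kPa


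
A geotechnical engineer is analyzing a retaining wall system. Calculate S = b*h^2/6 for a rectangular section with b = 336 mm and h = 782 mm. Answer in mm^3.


S = b * h^2 / 6
= 336 * 782^2 / 6
= 336 * 611524 / 6
= 34245344.0 mm^3

34245344.0 mm^3


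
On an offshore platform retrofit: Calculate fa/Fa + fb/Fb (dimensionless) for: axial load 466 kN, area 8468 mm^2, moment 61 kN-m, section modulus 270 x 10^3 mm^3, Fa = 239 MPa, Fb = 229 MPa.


f_a = P / A = 466000.0 / 8468 = 55.0307 MPa
f_b = M / S = 61000000.0 / 270000.0 = 225.9259 MPa
Ratio = f_a / Fa + f_b / Fb
= 55.0307 / 239 + 225.9259 / 229
= 1.2168 (dimensionless)

1.2168 (dimensionless)


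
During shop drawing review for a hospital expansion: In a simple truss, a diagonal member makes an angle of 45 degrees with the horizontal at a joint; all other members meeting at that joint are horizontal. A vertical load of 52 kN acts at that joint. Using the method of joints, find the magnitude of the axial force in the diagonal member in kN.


At the joint, only the diagonal has a vertical component, so vertical equilibrium gives:
F * sin(45) = 52
F = 52 / sin(45)
= 52 / 0.707107
= 73.54 kN

73.54 kN


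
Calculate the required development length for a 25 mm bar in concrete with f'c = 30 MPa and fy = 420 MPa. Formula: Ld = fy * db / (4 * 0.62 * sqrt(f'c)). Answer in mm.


Ld = (fy * db) / (4 * 0.62 * sqrt(f'c))
= (420 * 25) / (4 * 0.62 * sqrt(30))
= 10500 / 13.5835
= 773.0 mm

773.0 mm


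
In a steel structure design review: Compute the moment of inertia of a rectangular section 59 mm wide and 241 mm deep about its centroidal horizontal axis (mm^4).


I = b * h^3 / 12
= 59 * 241^3 / 12
= 59 * 13997521 / 12
= 68821144.92 mm^4

68821144.92 mm^4


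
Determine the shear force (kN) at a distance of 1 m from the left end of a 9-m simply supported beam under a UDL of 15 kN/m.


R_A = w * L / 2 = 15 * 9 / 2 = 67.5 kN
V(x) = R_A - w * x = 67.5 - 15 * 1
= 52.5 kN

52.5 kN


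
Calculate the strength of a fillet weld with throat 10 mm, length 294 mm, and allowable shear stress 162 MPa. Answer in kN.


Strength = throat * length * allowable stress
= 10 * 294 * 162 N
= 476280 N
= 476.28 kN

476.28 kN


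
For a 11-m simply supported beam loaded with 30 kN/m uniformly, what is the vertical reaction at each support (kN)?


Total load = w * L = 30 * 11 = 330 kN
By symmetry, each reaction R = total / 2 = 330 / 2 = 165.0 kN

165.0 kN


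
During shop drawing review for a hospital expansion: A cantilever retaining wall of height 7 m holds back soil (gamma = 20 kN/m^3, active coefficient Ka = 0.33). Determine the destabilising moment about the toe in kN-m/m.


Pa = 0.5 * Ka * gamma * H^2
= 0.5 * 0.33 * 20 * 7^2
= 161.7 kN/m
Arm = H / 3 = 7 / 3 = 2.3333 m
Mo = Pa * arm = Pa * H / 3 = 161.7 * 7 / 3 = 377.3 kN-m/m

377.3 kN-m/m


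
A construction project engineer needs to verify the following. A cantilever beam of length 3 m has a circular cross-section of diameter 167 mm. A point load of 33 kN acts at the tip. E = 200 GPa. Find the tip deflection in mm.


I = pi * d^4 / 64 = pi * 167^4 / 64 = 38179987.63 mm^4
L = 3000.0 mm, P = 33000.0 N, E = 200000.0 MPa
delta = P * L^3 / (3 * E * I)
= 33000.0 * 3000.0^3 / (3 * 200000.0 * 38179987.63)
= 38.8947 mm

38.8947 mm


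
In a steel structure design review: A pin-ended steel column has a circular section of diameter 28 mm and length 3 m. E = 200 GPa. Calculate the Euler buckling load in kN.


I = pi * d^4 / 64 = 30171.86 mm^4
L = 3000.0 mm
P_cr = pi^2 * E * I / L^2
= 9.8696 * 200000.0 * 30171.86 / 3000.0^2
= 6617.43 N = 6.6174 kN

6.6174 kN


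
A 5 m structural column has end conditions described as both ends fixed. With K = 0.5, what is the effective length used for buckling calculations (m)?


L_eff = K * L
= 0.5 * 5
= 2.5 m

2.5 m


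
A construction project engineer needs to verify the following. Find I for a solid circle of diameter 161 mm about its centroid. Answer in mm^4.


r = d / 2 = 161 / 2 = 80.5 mm
I = pi * r^4 / 4 = pi * 80.5^4 / 4
= 32981727.78 mm^4

32981727.78 mm^4


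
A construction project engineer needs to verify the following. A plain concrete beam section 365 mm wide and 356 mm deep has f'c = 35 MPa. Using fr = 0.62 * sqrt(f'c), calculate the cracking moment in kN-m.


fr = 0.62 * sqrt(35) = 0.62 * 5.9161 = 3.668 MPa
I = 365 * 356^3 / 12 = 1372339653.33 mm^4
y_t = 178.0 mm
M_cr = fr * I / y_t = 3.668 * 1372339653.33 / 178.0 N-mm
= 28.2792 kN-m

28.2792 kN-m


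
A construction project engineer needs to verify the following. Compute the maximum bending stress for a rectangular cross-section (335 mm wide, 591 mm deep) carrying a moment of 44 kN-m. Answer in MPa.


I = b * h^3 / 12 = 335 * 591^3 / 12 = 5762699898.75 mm^4
y = h / 2 = 591 / 2 = 295.5 mm
M = 44 kN-m = 44000000.0 N-mm
sigma = M * y / I = 44000000.0 * 295.5 / 5762699898.75
= 2.26 MPa

2.26 MPa


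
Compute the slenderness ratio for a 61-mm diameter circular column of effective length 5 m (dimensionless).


Radius of gyration r = d / 4 = 61 / 4 = 15.25 mm
L_eff = 5000.0 mm
Slenderness ratio = L / r = 5000.0 / 15.25 = 327.87 (dimensionless)

327.87 (dimensionless)


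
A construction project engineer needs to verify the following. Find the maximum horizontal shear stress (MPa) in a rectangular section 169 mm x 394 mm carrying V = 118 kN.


A = b * h = 169 * 394 = 66586 mm^2
V = 118 kN = 118000.0 N
tau_max = 1.5 * V / A = 1.5 * 118000.0 / 66586
= 2.6582 MPa

2.6582 MPa


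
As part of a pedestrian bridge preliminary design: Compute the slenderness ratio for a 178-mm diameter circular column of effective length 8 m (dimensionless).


Radius of gyration r = d / 4 = 178 / 4 = 44.5 mm
L_eff = 8000.0 mm
Slenderness ratio = L / r = 8000.0 / 44.5 = 179.78 (dimensionless)

179.78 (dimensionless)


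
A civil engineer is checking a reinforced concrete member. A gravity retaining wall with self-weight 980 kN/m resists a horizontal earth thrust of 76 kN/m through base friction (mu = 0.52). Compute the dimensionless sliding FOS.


Resisting force = mu * W = 0.52 * 980 = 509.6 kN/m
FOS = Resisting / Driving = 509.6 / 76
= 6.7053 (dimensionless)

6.7053 (dimensionless)


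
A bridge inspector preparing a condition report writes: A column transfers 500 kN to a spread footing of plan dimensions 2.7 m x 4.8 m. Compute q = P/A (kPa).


A = 2.7 * 4.8 = 12.96 m^2
q = P / A = 500 / 12.96
= 38.5802 kPa

38.5802 kPa


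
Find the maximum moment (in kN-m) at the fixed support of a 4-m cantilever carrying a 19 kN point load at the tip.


For a cantilever with a point load at the free end:
M_max = P * L = 19 * 4 = 76 kN-m

76 kN-m


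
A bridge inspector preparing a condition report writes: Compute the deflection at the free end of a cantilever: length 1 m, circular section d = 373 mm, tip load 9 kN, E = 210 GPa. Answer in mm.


I = pi * d^4 / 64 = pi * 373^4 / 64 = 950178558.36 mm^4
L = 1000.0 mm, P = 9000.0 N, E = 210000.0 MPa
delta = P * L^3 / (3 * E * I)
= 9000.0 * 1000.0^3 / (3 * 210000.0 * 950178558.36)
= 0.015 mm

0.015 mm


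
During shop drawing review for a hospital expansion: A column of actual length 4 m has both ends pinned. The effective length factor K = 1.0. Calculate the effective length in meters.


L_eff = K * L
= 1.0 * 4
= 4.0 m

4.0 m


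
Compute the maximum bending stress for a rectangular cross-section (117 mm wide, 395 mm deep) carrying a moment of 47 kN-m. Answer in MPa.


I = b * h^3 / 12 = 117 * 395^3 / 12 = 600891281.25 mm^4
y = h / 2 = 395 / 2 = 197.5 mm
M = 47 kN-m = 47000000.0 N-mm
sigma = M * y / I = 47000000.0 * 197.5 / 600891281.25
= 15.45 MPa

15.45 MPa


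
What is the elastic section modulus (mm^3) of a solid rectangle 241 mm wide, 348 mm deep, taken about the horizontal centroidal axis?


S = b * h^2 / 6
= 241 * 348^2 / 6
= 241 * 121104 / 6
= 4864344.0 mm^3

4864344.0 mm^3


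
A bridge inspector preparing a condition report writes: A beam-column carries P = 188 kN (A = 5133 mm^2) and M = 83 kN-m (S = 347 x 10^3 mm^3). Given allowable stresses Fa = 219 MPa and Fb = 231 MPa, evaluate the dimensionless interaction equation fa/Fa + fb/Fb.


f_a = P / A = 188000.0 / 5133 = 36.6258 MPa
f_b = M / S = 83000000.0 / 347000.0 = 239.1931 MPa
Ratio = f_a / Fa + f_b / Fb
= 36.6258 / 219 + 239.1931 / 231
= 1.2027 (dimensionless)

1.2027 (dimensionless)


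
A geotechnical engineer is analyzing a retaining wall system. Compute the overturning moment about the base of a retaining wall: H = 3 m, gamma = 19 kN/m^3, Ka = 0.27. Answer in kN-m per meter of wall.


Pa = 0.5 * Ka * gamma * H^2
= 0.5 * 0.27 * 19 * 3^2
= 23.085 kN/m
Arm = H / 3 = 3 / 3 = 1.0 m
Mo = Pa * arm = Pa * H / 3 = 23.085 * 3 / 3 = 23.085 kN-m/m

23.085 kN-m/m


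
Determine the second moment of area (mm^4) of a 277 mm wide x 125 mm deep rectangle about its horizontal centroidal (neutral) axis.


I = b * h^3 / 12
= 277 * 125^3 / 12
= 277 * 1953125 / 12
= 45084635.42 mm^4

45084635.42 mm^4


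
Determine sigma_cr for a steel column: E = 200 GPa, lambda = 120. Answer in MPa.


sigma_cr = pi^2 * E / lambda^2
= 9.8696 * 200000.0 / 120^2
= 9.8696 * 200000.0 / 14400
= 137.0778 MPa

137.0778 MPa


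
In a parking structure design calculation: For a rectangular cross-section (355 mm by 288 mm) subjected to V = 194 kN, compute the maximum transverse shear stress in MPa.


A = b * h = 355 * 288 = 102240 mm^2
V = 194 kN = 194000.0 N
tau_max = 1.5 * V / A = 1.5 * 194000.0 / 102240
= 2.8462 MPa

2.8462 MPa


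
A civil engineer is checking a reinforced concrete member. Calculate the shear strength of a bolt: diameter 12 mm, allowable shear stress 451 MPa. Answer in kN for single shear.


A = pi * d^2 / 4 = pi * 12^2 / 4 = 113.0973 mm^2
V = f_v * A / 1000 = 451 * 113.0973 / 1000
= 51.0069 kN

51.0069 kN


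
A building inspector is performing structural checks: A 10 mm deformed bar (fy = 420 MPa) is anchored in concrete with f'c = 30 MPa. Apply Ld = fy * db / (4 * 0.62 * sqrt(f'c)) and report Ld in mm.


Ld = (fy * db) / (4 * 0.62 * sqrt(f'c))
= (420 * 10) / (4 * 0.62 * sqrt(30))
= 4200 / 13.5835
= 309.2 mm

309.2 mm


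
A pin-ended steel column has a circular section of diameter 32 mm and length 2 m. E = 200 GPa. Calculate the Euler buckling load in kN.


I = pi * d^4 / 64 = 51471.85 mm^4
L = 2000.0 mm
P_cr = pi^2 * E * I / L^2
= 9.8696 * 200000.0 * 51471.85 / 2000.0^2
= 25400.34 N = 25.4003 kN

25.4003 kN


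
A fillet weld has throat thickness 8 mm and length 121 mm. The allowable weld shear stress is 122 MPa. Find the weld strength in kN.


Strength = throat * length * allowable stress
= 8 * 121 * 122 N
= 118096 N
= 118.1 kN

118.1 kN


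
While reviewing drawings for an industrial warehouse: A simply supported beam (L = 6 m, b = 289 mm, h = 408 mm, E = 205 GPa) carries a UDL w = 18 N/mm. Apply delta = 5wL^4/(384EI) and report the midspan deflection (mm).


I = 289 * 408^3 / 12 = 1635675264.0 mm^4
L = 6000.0 mm, w = 18 N/mm, E = 205000.0 MPa
delta = 5 * w * L^4 / (384 * E * I)
= 5 * 18 * 6000.0^4 / (384 * 205000.0 * 1635675264.0)
= 0.9059 mm

0.9059 mm


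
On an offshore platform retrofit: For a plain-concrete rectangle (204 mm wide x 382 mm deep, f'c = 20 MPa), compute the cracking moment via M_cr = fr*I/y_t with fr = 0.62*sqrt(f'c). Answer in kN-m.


fr = 0.62 * sqrt(20) = 0.62 * 4.4721 = 2.7727 MPa
I = 204 * 382^3 / 12 = 947630456.0 mm^4
y_t = 191.0 mm
M_cr = fr * I / y_t = 2.7727 * 947630456.0 / 191.0 N-mm
= 13.7566 kN-m

13.7566 kN-m


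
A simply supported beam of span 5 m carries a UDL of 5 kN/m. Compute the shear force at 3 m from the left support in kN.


R_A = w * L / 2 = 5 * 5 / 2 = 12.5 kN
V(x) = R_A - w * x = 12.5 - 5 * 3
= -2.5 kN

-2.5 kN


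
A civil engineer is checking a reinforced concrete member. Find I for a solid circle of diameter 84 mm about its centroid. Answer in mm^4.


r = d / 2 = 84 / 2 = 42.0 mm
I = pi * r^4 / 4 = pi * 42.0^4 / 4
= 2443920.32 mm^4

2443920.32 mm^4


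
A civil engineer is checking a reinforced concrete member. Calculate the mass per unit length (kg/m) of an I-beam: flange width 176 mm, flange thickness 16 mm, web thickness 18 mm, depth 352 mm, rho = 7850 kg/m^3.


A_flanges = 2 * 176 * 16 = 5632 mm^2
A_web = (352 - 2 * 16) * 18 = 5760 mm^2
A_total = 5632 + 5760 = 11392 mm^2 = 0.011392 m^2
Weight = rho * A = 7850 * 0.011392 = 89.4272 kg/m

89.4272 kg/m


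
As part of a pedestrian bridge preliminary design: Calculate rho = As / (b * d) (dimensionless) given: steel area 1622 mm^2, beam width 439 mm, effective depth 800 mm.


rho = As / (b * d)
= 1622 / (439 * 800)
= 1622 / 351200
= 0.004618 (dimensionless)

0.004618 (dimensionless)


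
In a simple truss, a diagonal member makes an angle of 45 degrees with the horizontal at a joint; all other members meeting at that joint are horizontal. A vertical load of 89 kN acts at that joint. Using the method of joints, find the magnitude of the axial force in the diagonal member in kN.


At the joint, only the diagonal has a vertical component, so vertical equilibrium gives:
F * sin(45) = 89
F = 89 / sin(45)
= 89 / 0.707107
= 125.86 kN

125.86 kN


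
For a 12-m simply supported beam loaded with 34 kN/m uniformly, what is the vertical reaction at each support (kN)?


Total load = w * L = 34 * 12 = 408 kN
By symmetry, each reaction R = total / 2 = 408 / 2 = 204.0 kN

204.0 kN


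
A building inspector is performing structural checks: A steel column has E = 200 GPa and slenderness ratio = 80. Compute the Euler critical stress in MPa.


sigma_cr = pi^2 * E / lambda^2
= 9.8696 * 200000.0 / 80^2
= 9.8696 * 200000.0 / 6400
= 308.4251 MPa

308.4251 MPa


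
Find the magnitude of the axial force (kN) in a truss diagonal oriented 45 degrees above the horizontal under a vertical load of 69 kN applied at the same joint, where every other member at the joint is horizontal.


At the joint, only the diagonal has a vertical component, so vertical equilibrium gives:
F * sin(45) = 69
F = 69 / sin(45)
= 69 / 0.707107
= 97.58 kN

97.58 kN


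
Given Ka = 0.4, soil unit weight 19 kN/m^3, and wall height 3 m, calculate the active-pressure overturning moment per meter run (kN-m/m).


Pa = 0.5 * Ka * gamma * H^2
= 0.5 * 0.4 * 19 * 3^2
= 34.2 kN/m
Arm = H / 3 = 3 / 3 = 1.0 m
Mo = Pa * arm = Pa * H / 3 = 34.2 * 3 / 3 = 34.2 kN-m/m

34.2 kN-m/m


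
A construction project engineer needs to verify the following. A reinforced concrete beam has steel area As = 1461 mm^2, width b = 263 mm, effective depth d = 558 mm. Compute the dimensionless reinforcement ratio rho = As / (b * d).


rho = As / (b * d)
= 1461 / (263 * 558)
= 1461 / 146754
= 0.009955 (dimensionless)

0.009955 (dimensionless)


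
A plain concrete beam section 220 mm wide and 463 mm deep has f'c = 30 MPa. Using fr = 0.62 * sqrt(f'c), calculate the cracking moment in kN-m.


fr = 0.62 * sqrt(30) = 0.62 * 5.4772 = 3.3959 MPa
I = 220 * 463^3 / 12 = 1819635528.33 mm^4
y_t = 231.5 mm
M_cr = fr * I / y_t = 3.3959 * 1819635528.33 / 231.5 N-mm
= 26.6923 kN-m

26.6923 kN-m


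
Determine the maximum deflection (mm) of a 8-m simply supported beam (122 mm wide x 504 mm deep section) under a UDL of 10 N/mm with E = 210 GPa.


I = 122 * 504^3 / 12 = 1301577984.0 mm^4
L = 8000.0 mm, w = 10 N/mm, E = 210000.0 MPa
delta = 5 * w * L^4 / (384 * E * I)
= 5 * 10 * 8000.0^4 / (384 * 210000.0 * 1301577984.0)
= 1.9512 mm

1.9512 mm


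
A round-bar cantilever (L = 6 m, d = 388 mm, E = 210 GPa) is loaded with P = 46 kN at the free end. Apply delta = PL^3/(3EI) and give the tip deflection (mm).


I = pi * d^4 / 64 = pi * 388^4 / 64 = 1112491755.27 mm^4
L = 6000.0 mm, P = 46000.0 N, E = 210000.0 MPa
delta = P * L^3 / (3 * E * I)
= 46000.0 * 6000.0^3 / (3 * 210000.0 * 1112491755.27)
= 14.1767 mm

14.1767 mm


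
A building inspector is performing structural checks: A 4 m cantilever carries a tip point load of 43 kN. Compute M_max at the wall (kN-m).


For a cantilever with a point load at the free end:
M_max = P * L = 43 * 4 = 172 kN-m

172 kN-m


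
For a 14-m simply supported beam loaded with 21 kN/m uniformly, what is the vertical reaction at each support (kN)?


Total load = w * L = 21 * 14 = 294 kN
By symmetry, each reaction R = total / 2 = 294 / 2 = 147.0 kN

147.0 kN


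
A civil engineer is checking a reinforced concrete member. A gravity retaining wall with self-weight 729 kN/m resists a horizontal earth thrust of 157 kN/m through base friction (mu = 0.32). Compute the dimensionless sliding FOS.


Resisting force = mu * W = 0.32 * 729 = 233.28 kN/m
FOS = Resisting / Driving = 233.28 / 157
= 1.4859 (dimensionless)

1.4859 (dimensionless)


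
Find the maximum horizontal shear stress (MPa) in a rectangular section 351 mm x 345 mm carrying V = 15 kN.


A = b * h = 351 * 345 = 121095 mm^2
V = 15 kN = 15000.0 N
tau_max = 1.5 * V / A = 1.5 * 15000.0 / 121095
= 0.1858 MPa

0.1858 MPa


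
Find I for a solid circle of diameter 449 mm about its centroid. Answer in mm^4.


r = d / 2 = 449 / 2 = 224.5 mm
I = pi * r^4 / 4 = pi * 224.5^4 / 4
= 1995056790.82 mm^4

1995056790.82 mm^4


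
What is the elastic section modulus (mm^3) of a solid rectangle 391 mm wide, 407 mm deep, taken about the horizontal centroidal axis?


S = b * h^2 / 6
= 391 * 407^2 / 6
= 391 * 165649 / 6
= 10794793.17 mm^3

10794793.17 mm^3


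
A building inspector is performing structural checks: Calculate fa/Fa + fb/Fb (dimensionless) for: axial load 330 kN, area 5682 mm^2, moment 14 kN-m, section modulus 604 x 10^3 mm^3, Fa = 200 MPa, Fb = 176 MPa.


f_a = P / A = 330000.0 / 5682 = 58.0781 MPa
f_b = M / S = 14000000.0 / 604000.0 = 23.1788 MPa
Ratio = f_a / Fa + f_b / Fb
= 58.0781 / 200 + 23.1788 / 176
= 0.4221 (dimensionless)

0.4221 (dimensionless)


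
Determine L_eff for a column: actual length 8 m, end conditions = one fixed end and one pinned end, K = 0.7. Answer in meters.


L_eff = K * L
= 0.7 * 8
= 5.6 m

5.6 m


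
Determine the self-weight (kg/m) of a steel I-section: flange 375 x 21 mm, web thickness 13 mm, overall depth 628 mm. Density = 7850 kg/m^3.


A_flanges = 2 * 375 * 21 = 15750 mm^2
A_web = (628 - 2 * 21) * 13 = 7618 mm^2
A_total = 15750 + 7618 = 23368 mm^2 = 0.023368 m^2
Weight = rho * A = 7850 * 0.023368 = 183.4388 kg/m

183.4388 kg/m


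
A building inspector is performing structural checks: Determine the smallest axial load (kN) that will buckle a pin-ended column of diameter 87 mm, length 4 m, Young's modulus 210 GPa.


I = pi * d^4 / 64 = 2812204.57 mm^4
L = 4000.0 mm
P_cr = pi^2 * E * I / L^2
= 9.8696 * 210000.0 * 2812204.57 / 4000.0^2
= 364288.92 N = 364.2889 kN

364.2889 kN


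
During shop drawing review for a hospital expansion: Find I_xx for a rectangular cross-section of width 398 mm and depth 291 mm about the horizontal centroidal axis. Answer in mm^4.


I = b * h^3 / 12
= 398 * 291^3 / 12
= 398 * 24642171 / 12
= 817298671.5 mm^4

817298671.5 mm^4


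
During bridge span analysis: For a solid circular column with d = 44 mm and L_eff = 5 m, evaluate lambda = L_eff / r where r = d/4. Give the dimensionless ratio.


Radius of gyration r = d / 4 = 44 / 4 = 11.0 mm
L_eff = 5000.0 mm
Slenderness ratio = L / r = 5000.0 / 11.0 = 454.55 (dimensionless)

454.55 (dimensionless)


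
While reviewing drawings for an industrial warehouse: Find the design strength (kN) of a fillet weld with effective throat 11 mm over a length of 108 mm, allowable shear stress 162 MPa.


Strength = throat * length * allowable stress
= 11 * 108 * 162 N
= 192456 N
= 192.46 kN

192.46 kN


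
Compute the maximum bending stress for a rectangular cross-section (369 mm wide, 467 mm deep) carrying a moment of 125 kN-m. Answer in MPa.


I = b * h^3 / 12 = 369 * 467^3 / 12 = 3131812562.25 mm^4
y = h / 2 = 467 / 2 = 233.5 mm
M = 125 kN-m = 125000000.0 N-mm
sigma = M * y / I = 125000000.0 * 233.5 / 3131812562.25
= 9.32 MPa

9.32 MPa


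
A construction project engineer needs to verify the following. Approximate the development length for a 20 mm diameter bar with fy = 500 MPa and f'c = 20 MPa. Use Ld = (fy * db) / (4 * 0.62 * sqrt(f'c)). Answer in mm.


Ld = (fy * db) / (4 * 0.62 * sqrt(f'c))
= (500 * 20) / (4 * 0.62 * sqrt(20))
= 10000 / 11.0909
= 901.64 mm

901.64 mm


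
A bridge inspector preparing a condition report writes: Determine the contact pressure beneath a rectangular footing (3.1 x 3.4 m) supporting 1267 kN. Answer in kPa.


A = 3.1 * 3.4 = 10.54 m^2
q = P / A = 1267 / 10.54
= 120.2087 kPa

120.2087 kPa


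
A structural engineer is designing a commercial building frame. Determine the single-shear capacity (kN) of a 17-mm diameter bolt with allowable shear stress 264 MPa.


A = pi * d^2 / 4 = pi * 17^2 / 4 = 226.9801 mm^2
V = f_v * A / 1000 = 264 * 226.9801 / 1000
= 59.9227 kN

59.9227 kN


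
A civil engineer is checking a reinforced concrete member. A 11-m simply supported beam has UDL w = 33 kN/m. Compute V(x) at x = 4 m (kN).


R_A = w * L / 2 = 33 * 11 / 2 = 181.5 kN
V(x) = R_A - w * x = 181.5 - 33 * 4
= 49.5 kN

49.5 kN


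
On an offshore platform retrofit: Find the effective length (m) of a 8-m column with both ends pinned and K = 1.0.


L_eff = K * L
= 1.0 * 8
= 8.0 m

8.0 m


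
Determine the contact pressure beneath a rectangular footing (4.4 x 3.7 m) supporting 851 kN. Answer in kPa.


A = 4.4 * 3.7 = 16.28 m^2
q = P / A = 851 / 16.28
= 52.2727 kPa

52.2727 kPa


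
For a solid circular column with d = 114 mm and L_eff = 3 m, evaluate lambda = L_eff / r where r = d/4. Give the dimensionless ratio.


Radius of gyration r = d / 4 = 114 / 4 = 28.5 mm
L_eff = 3000.0 mm
Slenderness ratio = L / r = 3000.0 / 28.5 = 105.26 (dimensionless)

105.26 (dimensionless)


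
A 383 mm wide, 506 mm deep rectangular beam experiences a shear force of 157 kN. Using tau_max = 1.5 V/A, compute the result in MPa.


A = b * h = 383 * 506 = 193798 mm^2
V = 157 kN = 157000.0 N
tau_max = 1.5 * V / A = 1.5 * 157000.0 / 193798
= 1.2152 MPa

1.2152 MPa


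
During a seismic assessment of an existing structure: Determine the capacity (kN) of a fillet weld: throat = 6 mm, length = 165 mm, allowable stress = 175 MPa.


Strength = throat * length * allowable stress
= 6 * 165 * 175 N
= 173250 N
= 173.25 kN

173.25 kN


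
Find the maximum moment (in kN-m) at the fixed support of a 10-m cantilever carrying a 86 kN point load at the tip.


For a cantilever with a point load at the free end:
M_max = P * L = 86 * 10 = 860 kN-m

860 kN-m


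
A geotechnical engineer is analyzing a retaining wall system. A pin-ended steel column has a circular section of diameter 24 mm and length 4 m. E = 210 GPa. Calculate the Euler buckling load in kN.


I = pi * d^4 / 64 = 16286.02 mm^4
L = 4000.0 mm
P_cr = pi^2 * E * I / L^2
= 9.8696 * 210000.0 * 16286.02 / 4000.0^2
= 2109.67 N = 2.1097 kN

2.1097 kN


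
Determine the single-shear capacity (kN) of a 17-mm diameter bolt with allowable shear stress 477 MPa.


A = pi * d^2 / 4 = pi * 17^2 / 4 = 226.9801 mm^2
V = f_v * A / 1000 = 477 * 226.9801 / 1000
= 108.2695 kN

108.2695 kN


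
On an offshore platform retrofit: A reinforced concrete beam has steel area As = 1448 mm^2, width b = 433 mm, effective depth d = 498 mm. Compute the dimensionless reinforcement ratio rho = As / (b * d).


rho = As / (b * d)
= 1448 / (433 * 498)
= 1448 / 215634
= 0.006715 (dimensionless)

0.006715 (dimensionless)


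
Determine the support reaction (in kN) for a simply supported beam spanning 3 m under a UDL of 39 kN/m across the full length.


Total load = w * L = 39 * 3 = 117 kN
By symmetry, each reaction R = total / 2 = 117 / 2 = 58.5 kN

58.5 kN


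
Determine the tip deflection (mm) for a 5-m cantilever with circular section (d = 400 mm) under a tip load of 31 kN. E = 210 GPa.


I = pi * d^4 / 64 = pi * 400^4 / 64 = 1256637061.44 mm^4
L = 5000.0 mm, P = 31000.0 N, E = 210000.0 MPa
delta = P * L^3 / (3 * E * I)
= 31000.0 * 5000.0^3 / (3 * 210000.0 * 1256637061.44)
= 4.8946 mm

4.8946 mm


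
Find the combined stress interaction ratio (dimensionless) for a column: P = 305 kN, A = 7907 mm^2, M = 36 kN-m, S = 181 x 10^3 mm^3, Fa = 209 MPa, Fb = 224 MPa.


f_a = P / A = 305000.0 / 7907 = 38.5734 MPa
f_b = M / S = 36000000.0 / 181000.0 = 198.895 MPa
Ratio = f_a / Fa + f_b / Fb
= 38.5734 / 209 + 198.895 / 224
= 1.0725 (dimensionless)

1.0725 (dimensionless)


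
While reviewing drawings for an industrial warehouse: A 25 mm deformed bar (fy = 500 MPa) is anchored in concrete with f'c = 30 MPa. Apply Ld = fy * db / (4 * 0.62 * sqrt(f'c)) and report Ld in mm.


Ld = (fy * db) / (4 * 0.62 * sqrt(f'c))
= (500 * 25) / (4 * 0.62 * sqrt(30))
= 12500 / 13.5835
= 920.23 mm

920.23 mm


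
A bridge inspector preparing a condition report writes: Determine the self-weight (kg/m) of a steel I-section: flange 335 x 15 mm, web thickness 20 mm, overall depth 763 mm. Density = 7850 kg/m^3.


A_flanges = 2 * 335 * 15 = 10050 mm^2
A_web = (763 - 2 * 15) * 20 = 14660 mm^2
A_total = 10050 + 14660 = 24710 mm^2 = 0.024710 m^2
Weight = rho * A = 7850 * 0.024710 = 193.9735 kg/m

193.9735 kg/m


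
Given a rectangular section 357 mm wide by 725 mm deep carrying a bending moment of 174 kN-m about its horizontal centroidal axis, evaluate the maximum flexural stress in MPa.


I = b * h^3 / 12 = 357 * 725^3 / 12 = 11337074218.75 mm^4
y = h / 2 = 725 / 2 = 362.5 mm
M = 174 kN-m = 174000000.0 N-mm
sigma = M * y / I = 174000000.0 * 362.5 / 11337074218.75
= 5.56 MPa

5.56 MPa


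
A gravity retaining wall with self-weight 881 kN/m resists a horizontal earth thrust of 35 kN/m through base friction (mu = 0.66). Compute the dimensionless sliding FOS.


Resisting force = mu * W = 0.66 * 881 = 581.46 kN/m
FOS = Resisting / Driving = 581.46 / 35
= 16.6131 (dimensionless)

16.6131 (dimensionless)


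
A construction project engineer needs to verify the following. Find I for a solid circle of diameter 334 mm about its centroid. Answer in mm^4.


r = d / 2 = 334 / 2 = 167.0 mm
I = pi * r^4 / 4 = pi * 167.0^4 / 4
= 610879802.01 mm^4

610879802.01 mm^4
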